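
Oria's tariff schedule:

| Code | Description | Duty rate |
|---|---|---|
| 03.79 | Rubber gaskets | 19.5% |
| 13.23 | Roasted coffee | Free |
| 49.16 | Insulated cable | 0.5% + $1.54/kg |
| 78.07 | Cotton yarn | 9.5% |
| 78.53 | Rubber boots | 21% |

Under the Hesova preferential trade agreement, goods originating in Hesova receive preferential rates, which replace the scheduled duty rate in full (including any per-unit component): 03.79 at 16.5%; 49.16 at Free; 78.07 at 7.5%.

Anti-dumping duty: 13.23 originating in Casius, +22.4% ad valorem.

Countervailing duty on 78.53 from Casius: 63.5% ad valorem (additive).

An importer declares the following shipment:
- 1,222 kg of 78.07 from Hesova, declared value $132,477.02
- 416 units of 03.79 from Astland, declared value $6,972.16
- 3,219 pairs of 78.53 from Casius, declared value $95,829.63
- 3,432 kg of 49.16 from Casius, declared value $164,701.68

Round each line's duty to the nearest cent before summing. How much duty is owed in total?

$98,380.18

Line 1 (78.07, Hesova, 1,222 kg, $132,477.02):
Base rate for 78.07 is 9.5%.
Origin Hesova qualifies under the Oria–Hesova agreement and 78.07 is covered: preferential rate 7.5% applies instead.
Duty = $132,477.02 × 7.5% = $9,935.78.
Line 2 (03.79, Astland, 416 units, $6,972.16):
Base rate for 03.79 is 19.5%.
03.79 has an FTA preferential rate, but origin Astland is not Hesova; base rate stands.
Duty = $6,972.16 × 19.5% = $1,359.57.
Line 3 (78.53, Casius, 3,219 pairs, $95,829.63):
Base rate for 78.53 is 21%.
Additional duty on 78.53 from Casius: +63.5%. Applied ad valorem rate: 21% + 63.5% = 84.5%.
Duty = $95,829.63 × 84.5% = $80,976.04.
Line 4 (49.16, Casius, 3,432 kg, $164,701.68):
Base rate for 49.16 is 0.5% + $1.54/kg.
49.16 has an FTA preferential rate, but origin Casius is not Hesova; base rate stands.
Duty = $164,701.68 × 0.5% + 3,432 × $1.54 = $6,108.79.
Total = $9,935.78 + $1,359.57 + $80,976.04 + $6,108.79 = $98,380.18.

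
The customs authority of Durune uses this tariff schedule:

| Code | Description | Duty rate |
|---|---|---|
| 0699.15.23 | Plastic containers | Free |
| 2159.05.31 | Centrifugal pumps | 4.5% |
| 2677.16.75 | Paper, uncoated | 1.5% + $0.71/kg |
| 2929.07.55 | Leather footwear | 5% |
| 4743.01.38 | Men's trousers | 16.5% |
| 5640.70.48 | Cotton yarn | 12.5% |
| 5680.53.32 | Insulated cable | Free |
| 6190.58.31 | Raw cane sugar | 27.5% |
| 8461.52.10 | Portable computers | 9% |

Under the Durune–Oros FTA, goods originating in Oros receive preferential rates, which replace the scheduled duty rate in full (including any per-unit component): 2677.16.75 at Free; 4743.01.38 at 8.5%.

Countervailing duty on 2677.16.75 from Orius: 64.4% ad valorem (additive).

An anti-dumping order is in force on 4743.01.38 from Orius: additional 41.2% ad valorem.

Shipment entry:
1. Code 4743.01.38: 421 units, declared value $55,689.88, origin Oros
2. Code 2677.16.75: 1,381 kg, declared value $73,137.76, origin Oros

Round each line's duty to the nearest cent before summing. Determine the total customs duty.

Line 1 (4743.01.38, Oros, 421 units, $55,689.88):
Base rate for 4743.01.38 is 16.5%.
Origin Oros qualifies under the Durune–Oros agreement and 4743.01.38 is covered: preferential rate 8.5% applies instead.
The additional-duty order on 4743.01.38 targets Orius, not Oros; it does not apply.
Duty = $55,689.88 × 8.5% = $4,733.64.
Line 2 (2677.16.75, Oros, 1,381 kg, $73,137.76):
Base rate for 2677.16.75 is 1.5% + $0.71/kg.
Origin Oros qualifies under the Durune–Oros agreement and 2677.16.75 is covered: preferential rate Free applies instead.
The additional-duty order on 2677.16.75 targets Orius, not Oros; it does not apply.
Duty = $73,137.76 × 0% = $0.00.
Total = $4,733.64 + $0.00 = $4,733.64.

$4,733.64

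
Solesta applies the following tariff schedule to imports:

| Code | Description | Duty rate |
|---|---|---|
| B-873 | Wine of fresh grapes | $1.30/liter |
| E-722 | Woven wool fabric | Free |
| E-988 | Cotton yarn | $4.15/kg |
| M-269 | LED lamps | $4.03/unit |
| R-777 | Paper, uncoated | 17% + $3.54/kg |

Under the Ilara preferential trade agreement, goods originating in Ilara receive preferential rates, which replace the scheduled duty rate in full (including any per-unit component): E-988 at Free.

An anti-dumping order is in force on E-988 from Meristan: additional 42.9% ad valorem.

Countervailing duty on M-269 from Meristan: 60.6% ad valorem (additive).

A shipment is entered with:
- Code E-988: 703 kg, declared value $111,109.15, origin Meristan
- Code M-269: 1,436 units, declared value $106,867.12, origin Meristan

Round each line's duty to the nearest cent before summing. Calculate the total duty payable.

$121,131.83

Line 1 (E-988, Meristan, 703 kg, $111,109.15):
Base rate for E-988 is $4.15/kg.
E-988 has an FTA preferential rate, but origin Meristan is not Ilara; base rate stands.
Additional duty on E-988 from Meristan: +42.9% ad valorem. Applied ad valorem rate = 42.9%.
Duty = $111,109.15 × 42.9% + 703 × $4.15 = $50,583.28.
Line 2 (M-269, Meristan, 1,436 units, $106,867.12):
Base rate for M-269 is $4.03/unit.
Additional duty on M-269 from Meristan: +60.6% ad valorem. Applied ad valorem rate = 60.6%.
Duty = $106,867.12 × 60.6% + 1,436 × $4.03 = $70,548.55.
Total = $50,583.28 + $70,548.55 = $121,131.83.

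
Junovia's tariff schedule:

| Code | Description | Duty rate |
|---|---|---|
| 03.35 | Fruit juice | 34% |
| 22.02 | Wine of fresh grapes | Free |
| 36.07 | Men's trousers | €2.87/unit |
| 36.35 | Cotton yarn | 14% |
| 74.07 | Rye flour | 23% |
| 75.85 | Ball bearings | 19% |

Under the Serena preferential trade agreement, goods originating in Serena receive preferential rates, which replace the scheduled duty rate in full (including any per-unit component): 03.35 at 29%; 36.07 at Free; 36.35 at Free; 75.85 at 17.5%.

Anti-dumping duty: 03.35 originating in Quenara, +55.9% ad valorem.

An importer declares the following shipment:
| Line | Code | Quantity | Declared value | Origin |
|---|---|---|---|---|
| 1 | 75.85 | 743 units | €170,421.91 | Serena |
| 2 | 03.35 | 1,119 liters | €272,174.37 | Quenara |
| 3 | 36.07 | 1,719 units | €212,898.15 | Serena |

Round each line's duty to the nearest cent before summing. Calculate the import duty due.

€274,508.59

Line 1 (75.85, Serena, 743 units, €170,421.91):
Base rate for 75.85 is 19%.
Origin Serena qualifies under the Junovia–Serena agreement and 75.85 is covered: preferential rate 17.5% applies instead.
Duty = €170,421.91 × 17.5% = €29,823.83.
Line 2 (03.35, Quenara, 1,119 liters, €272,174.37):
Base rate for 03.35 is 34%.
03.35 has an FTA preferential rate, but origin Quenara is not Serena; base rate stands.
Additional duty on 03.35 from Quenara: +55.9%. Applied ad valorem rate: 34% + 55.9% = 89.9%.
Duty = €272,174.37 × 89.9% = €244,684.76.
Line 3 (36.07, Serena, 1,719 units, €212,898.15):
Base rate for 36.07 is €2.87/unit.
Origin Serena qualifies under the Junovia–Serena agreement and 36.07 is covered: preferential rate Free applies instead.
Duty = €212,898.15 × 0% = €0.00.
Total = €29,823.83 + €244,684.76 + €0.00 = €274,508.59.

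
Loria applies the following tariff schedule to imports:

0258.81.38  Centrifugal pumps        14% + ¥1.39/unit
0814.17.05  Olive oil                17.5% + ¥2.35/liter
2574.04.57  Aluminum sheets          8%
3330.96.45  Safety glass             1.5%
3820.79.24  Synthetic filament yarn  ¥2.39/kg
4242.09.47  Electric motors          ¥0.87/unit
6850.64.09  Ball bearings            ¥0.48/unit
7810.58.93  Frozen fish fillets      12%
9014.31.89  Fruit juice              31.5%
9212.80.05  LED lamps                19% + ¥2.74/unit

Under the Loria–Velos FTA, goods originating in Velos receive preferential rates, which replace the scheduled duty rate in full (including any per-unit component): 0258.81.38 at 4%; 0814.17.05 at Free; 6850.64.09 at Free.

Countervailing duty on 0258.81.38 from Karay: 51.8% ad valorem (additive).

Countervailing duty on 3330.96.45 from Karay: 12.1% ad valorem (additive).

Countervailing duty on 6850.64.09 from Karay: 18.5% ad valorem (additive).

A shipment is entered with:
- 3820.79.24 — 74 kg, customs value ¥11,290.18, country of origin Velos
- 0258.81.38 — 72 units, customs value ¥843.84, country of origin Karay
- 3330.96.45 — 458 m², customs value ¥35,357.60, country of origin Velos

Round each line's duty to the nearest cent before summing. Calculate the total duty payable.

Line 1 (3820.79.24, Velos, 74 kg, ¥11,290.18):
Base rate for 3820.79.24 is ¥2.39/kg.
Origin Velos is the FTA partner but 3820.79.24 is not on the preference list; base rate stands.
Duty = 74 × ¥2.39 = ¥176.86.
Line 2 (0258.81.38, Karay, 72 units, ¥843.84):
Base rate for 0258.81.38 is 14% + ¥1.39/unit.
0258.81.38 has an FTA preferential rate, but origin Karay is not Velos; base rate stands.
Additional duty on 0258.81.38 from Karay: +51.8%. Applied ad valorem rate: 14% + 51.8% = 65.8%.
Duty = ¥843.84 × 65.8% + 72 × ¥1.39 = ¥655.33.
Line 3 (3330.96.45, Velos, 458 m², ¥35,357.60):
Base rate for 3330.96.45 is 1.5%.
Origin Velos is the FTA partner but 3330.96.45 is not on the preference list; base rate stands.
The additional-duty order on 3330.96.45 targets Karay, not Velos; it does not apply.
Duty = ¥35,357.60 × 1.5% = ¥530.36.
Total = ¥176.86 + ¥655.33 + ¥530.36 = ¥1,362.55.

¥1,362.55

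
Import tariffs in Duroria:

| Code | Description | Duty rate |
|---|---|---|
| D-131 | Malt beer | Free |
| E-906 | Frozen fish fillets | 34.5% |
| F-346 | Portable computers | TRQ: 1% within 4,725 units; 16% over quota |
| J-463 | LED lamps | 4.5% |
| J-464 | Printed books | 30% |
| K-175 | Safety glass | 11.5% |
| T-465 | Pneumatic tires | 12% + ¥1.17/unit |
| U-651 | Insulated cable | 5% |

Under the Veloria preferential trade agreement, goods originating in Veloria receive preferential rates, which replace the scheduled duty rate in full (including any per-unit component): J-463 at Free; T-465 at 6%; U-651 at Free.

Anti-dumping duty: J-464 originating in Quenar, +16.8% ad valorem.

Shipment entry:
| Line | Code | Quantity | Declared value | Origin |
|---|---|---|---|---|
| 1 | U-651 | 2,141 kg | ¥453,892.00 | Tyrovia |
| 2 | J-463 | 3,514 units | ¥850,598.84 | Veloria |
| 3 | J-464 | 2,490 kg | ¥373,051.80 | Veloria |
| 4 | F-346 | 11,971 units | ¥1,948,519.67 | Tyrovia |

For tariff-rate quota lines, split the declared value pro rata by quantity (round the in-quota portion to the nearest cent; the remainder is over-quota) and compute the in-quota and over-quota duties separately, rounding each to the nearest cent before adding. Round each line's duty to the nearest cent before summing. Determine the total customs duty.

¥331,010.05

Line 1 (U-651, Tyrovia, 2,141 kg, ¥453,892.00):
Base rate for U-651 is 5%.
U-651 has an FTA preferential rate, but origin Tyrovia is not Veloria; base rate stands.
Duty = ¥453,892.00 × 5% = ¥22,694.60.
Line 2 (J-463, Veloria, 3,514 units, ¥850,598.84):
Base rate for J-463 is 4.5%.
Origin Veloria qualifies under the Duroria–Veloria agreement and J-463 is covered: preferential rate Free applies instead.
Duty = ¥850,598.84 × 0% = ¥0.00.
Line 3 (J-464, Veloria, 2,490 kg, ¥373,051.80):
Base rate for J-464 is 30%.
Origin Veloria is the FTA partner but J-464 is not on the preference list; base rate stands.
The additional-duty order on J-464 targets Quenar, not Veloria; it does not apply.
Duty = ¥373,051.80 × 30% = ¥111,915.54.
Line 4 (F-346, Tyrovia, 11,971 units, ¥1,948,519.67):
Code F-346 is under a tariff-rate quota (threshold 4,725 units). In-quota: 4,725 units at 1%; over-quota: 7,246 units at 16%.
Pro-rata value split: in-quota = ¥1,948,519.67 × 4,725/11,971 = ¥769,088.25; over-quota = ¥1,948,519.67 − ¥769,088.25 = ¥1,179,431.42.
In-quota duty = ¥769,088.25 × 1% = ¥7,690.88. Over-quota duty = ¥1,179,431.42 × 16% = ¥188,709.03.
Line duty = ¥7,690.88 + ¥188,709.03 = ¥196,399.91.
Total = ¥22,694.60 + ¥0.00 + ¥111,915.54 + ¥196,399.91 = ¥331,010.05.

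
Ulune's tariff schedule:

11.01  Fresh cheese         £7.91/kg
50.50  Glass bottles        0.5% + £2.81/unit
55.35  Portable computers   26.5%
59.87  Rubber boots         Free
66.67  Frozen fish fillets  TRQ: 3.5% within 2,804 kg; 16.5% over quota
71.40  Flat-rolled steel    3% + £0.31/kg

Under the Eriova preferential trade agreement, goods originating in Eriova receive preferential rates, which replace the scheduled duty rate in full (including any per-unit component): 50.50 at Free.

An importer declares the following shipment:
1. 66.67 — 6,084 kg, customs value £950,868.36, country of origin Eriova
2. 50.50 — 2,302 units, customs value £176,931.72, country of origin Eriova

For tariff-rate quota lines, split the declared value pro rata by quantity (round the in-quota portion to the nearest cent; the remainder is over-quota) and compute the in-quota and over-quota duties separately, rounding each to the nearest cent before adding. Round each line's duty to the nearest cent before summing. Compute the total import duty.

Line 1 (66.67, Eriova, 6,084 kg, £950,868.36):
Code 66.67 is under a tariff-rate quota (threshold 2,804 kg). In-quota: 2,804 kg at 3.5%; over-quota: 3,280 kg at 16.5%.
Pro-rata value split: in-quota = £950,868.36 × 2,804/6,084 = £438,237.16; over-quota = £950,868.36 − £438,237.16 = £512,631.20.
In-quota duty = £438,237.16 × 3.5% = £15,338.30. Over-quota duty = £512,631.20 × 16.5% = £84,584.15.
Line duty = £15,338.30 + £84,584.15 = £99,922.45.
Line 2 (50.50, Eriova, 2,302 units, £176,931.72):
Base rate for 50.50 is 0.5% + £2.81/unit.
Origin Eriova qualifies under the Ulune–Eriova agreement and 50.50 is covered: preferential rate Free applies instead.
Duty = £176,931.72 × 0% = £0.00.
Total = £99,922.45 + £0.00 = £99,922.45.

£99,922.45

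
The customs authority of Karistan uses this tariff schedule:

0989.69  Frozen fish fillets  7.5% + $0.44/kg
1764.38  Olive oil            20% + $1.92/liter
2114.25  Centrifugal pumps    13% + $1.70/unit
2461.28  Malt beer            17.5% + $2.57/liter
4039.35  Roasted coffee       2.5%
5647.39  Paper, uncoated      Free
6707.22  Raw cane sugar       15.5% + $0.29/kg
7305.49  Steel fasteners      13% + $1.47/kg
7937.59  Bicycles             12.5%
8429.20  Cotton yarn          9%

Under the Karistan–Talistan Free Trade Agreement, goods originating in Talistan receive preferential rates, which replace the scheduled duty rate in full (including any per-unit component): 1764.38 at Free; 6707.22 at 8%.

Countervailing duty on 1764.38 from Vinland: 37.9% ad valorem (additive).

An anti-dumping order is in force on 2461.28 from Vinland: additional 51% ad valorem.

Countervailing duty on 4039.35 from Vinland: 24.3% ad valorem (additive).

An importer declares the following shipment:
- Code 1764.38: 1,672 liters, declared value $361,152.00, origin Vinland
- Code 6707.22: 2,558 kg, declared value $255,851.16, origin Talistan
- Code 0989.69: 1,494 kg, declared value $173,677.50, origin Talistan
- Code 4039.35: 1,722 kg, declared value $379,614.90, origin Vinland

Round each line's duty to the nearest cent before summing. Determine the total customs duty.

Line 1 (1764.38, Vinland, 1,672 liters, $361,152.00):
Base rate for 1764.38 is 20% + $1.92/liter.
1764.38 has an FTA preferential rate, but origin Vinland is not Talistan; base rate stands.
Additional duty on 1764.38 from Vinland: +37.9%. Applied ad valorem rate: 20% + 37.9% = 57.9%.
Duty = $361,152.00 × 57.9% + 1,672 × $1.92 = $212,317.25.
Line 2 (6707.22, Talistan, 2,558 kg, $255,851.16):
Base rate for 6707.22 is 15.5% + $0.29/kg.
Origin Talistan qualifies under the Karistan–Talistan agreement and 6707.22 is covered: preferential rate 8% applies instead.
Duty = $255,851.16 × 8% = $20,468.09.
Line 3 (0989.69, Talistan, 1,494 kg, $173,677.50):
Base rate for 0989.69 is 7.5% + $0.44/kg.
Origin Talistan is the FTA partner but 0989.69 is not on the preference list; base rate stands.
Duty = $173,677.50 × 7.5% + 1,494 × $0.44 = $13,683.17.
Line 4 (4039.35, Vinland, 1,722 kg, $379,614.90):
Base rate for 4039.35 is 2.5%.
Additional duty on 4039.35 from Vinland: +24.3%. Applied ad valorem rate: 2.5% + 24.3% = 26.8%.
Duty = $379,614.90 × 26.8% = $101,736.79.
Total = $212,317.25 + $20,468.09 + $13,683.17 + $101,736.79 = $348,205.30.

$348,205.30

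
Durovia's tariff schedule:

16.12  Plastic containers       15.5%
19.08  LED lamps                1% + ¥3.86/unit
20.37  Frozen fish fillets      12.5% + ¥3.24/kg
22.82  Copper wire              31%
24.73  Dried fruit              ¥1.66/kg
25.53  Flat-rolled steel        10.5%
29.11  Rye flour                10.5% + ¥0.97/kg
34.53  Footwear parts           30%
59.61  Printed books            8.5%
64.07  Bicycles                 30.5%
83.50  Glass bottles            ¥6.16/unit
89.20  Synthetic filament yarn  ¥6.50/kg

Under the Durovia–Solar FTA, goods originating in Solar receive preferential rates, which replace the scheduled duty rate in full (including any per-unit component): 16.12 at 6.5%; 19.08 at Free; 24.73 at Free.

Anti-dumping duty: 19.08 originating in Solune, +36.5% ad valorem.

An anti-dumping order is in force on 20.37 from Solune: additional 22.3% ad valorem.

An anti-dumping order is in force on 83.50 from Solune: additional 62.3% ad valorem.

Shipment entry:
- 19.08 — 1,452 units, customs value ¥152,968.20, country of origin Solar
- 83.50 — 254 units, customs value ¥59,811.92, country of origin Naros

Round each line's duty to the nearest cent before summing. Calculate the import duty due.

¥1,564.64

Line 1 (19.08, Solar, 1,452 units, ¥152,968.20):
Base rate for 19.08 is 1% + ¥3.86/unit.
Origin Solar qualifies under the Durovia–Solar agreement and 19.08 is covered: preferential rate Free applies instead.
The additional-duty order on 19.08 targets Solune, not Solar; it does not apply.
Duty = ¥152,968.20 × 0% = ¥0.00.
Line 2 (83.50, Naros, 254 units, ¥59,811.92):
Base rate for 83.50 is ¥6.16/unit.
The additional-duty order on 83.50 targets Solune, not Naros; it does not apply.
Duty = 254 × ¥6.16 = ¥1,564.64.
Total = ¥0.00 + ¥1,564.64 = ¥1,564.64.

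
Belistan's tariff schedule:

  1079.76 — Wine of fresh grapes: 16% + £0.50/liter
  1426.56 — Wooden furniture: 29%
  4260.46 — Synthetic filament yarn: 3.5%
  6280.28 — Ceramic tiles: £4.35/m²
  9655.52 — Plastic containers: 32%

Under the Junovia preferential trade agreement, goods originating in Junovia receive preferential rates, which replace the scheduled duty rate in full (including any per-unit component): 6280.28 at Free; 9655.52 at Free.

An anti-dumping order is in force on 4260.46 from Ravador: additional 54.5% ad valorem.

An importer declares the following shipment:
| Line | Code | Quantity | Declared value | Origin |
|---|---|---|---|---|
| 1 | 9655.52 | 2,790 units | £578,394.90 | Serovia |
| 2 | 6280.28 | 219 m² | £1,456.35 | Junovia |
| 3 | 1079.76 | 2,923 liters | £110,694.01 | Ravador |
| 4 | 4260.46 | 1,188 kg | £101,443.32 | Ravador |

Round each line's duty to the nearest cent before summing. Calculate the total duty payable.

Line 1 (9655.52, Serovia, 2,790 units, £578,394.90):
Base rate for 9655.52 is 32%.
9655.52 has an FTA preferential rate, but origin Serovia is not Junovia; base rate stands.
Duty = £578,394.90 × 32% = £185,086.37.
Line 2 (6280.28, Junovia, 219 m², £1,456.35):
Base rate for 6280.28 is £4.35/m².
Origin Junovia qualifies under the Belistan–Junovia agreement and 6280.28 is covered: preferential rate Free applies instead.
Duty = £1,456.35 × 0% = £0.00.
Line 3 (1079.76, Ravador, 2,923 liters, £110,694.01):
Base rate for 1079.76 is 16% + £0.50/liter.
Duty = £110,694.01 × 16% + 2,923 × £0.50 = £19,172.54.
Line 4 (4260.46, Ravador, 1,188 kg, £101,443.32):
Base rate for 4260.46 is 3.5%.
Additional duty on 4260.46 from Ravador: +54.5%. Applied ad valorem rate: 3.5% + 54.5% = 58%.
Duty = £101,443.32 × 58% = £58,837.13.
Total = £185,086.37 + £0.00 + £19,172.54 + £58,837.13 = £263,096.04.

£263,096.04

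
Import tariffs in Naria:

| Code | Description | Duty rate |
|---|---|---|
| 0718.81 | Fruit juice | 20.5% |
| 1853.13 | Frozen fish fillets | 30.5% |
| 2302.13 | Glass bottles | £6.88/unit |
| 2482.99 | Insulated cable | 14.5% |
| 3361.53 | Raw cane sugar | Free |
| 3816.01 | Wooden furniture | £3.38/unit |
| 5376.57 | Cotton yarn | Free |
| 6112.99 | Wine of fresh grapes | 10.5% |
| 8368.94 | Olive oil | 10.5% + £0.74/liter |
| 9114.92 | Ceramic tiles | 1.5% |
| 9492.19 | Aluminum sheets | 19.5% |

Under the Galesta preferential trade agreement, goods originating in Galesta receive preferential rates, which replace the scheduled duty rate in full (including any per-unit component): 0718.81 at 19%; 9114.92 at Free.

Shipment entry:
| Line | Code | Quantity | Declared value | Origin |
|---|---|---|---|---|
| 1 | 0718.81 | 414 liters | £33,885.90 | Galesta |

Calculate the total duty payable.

Line 1 (0718.81, Galesta, 414 liters, £33,885.90):
Base rate for 0718.81 is 20.5%.
Origin Galesta qualifies under the Naria–Galesta agreement and 0718.81 is covered: preferential rate 19% applies instead.
Duty = £33,885.90 × 19% = £6,438.32.

£6,438.32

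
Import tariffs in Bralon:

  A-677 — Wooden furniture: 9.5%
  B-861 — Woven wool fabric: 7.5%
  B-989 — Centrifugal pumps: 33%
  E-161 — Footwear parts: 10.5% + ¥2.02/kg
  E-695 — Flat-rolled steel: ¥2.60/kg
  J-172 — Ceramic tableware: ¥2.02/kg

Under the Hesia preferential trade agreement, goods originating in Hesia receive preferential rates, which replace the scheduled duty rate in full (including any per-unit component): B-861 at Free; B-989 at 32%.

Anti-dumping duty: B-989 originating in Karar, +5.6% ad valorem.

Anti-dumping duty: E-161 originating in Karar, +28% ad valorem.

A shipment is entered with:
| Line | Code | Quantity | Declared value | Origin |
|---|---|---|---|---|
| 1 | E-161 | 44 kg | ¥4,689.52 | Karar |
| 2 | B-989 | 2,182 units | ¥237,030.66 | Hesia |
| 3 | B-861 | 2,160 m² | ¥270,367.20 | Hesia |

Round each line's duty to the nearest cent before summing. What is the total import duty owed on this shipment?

Line 1 (E-161, Karar, 44 kg, ¥4,689.52):
Base rate for E-161 is 10.5% + ¥2.02/kg.
Additional duty on E-161 from Karar: +28%. Applied ad valorem rate: 10.5% + 28% = 38.5%.
Duty = ¥4,689.52 × 38.5% + 44 × ¥2.02 = ¥1,894.35.
Line 2 (B-989, Hesia, 2,182 units, ¥237,030.66):
Base rate for B-989 is 33%.
Origin Hesia qualifies under the Bralon–Hesia agreement and B-989 is covered: preferential rate 32% applies instead.
The additional-duty order on B-989 targets Karar, not Hesia; it does not apply.
Duty = ¥237,030.66 × 32% = ¥75,849.81.
Line 3 (B-861, Hesia, 2,160 m², ¥270,367.20):
Base rate for B-861 is 7.5%.
Origin Hesia qualifies under the Bralon–Hesia agreement and B-861 is covered: preferential rate Free applies instead.
Duty = ¥270,367.20 × 0% = ¥0.00.
Total = ¥1,894.35 + ¥75,849.81 + ¥0.00 = ¥77,744.16.

¥77,744.16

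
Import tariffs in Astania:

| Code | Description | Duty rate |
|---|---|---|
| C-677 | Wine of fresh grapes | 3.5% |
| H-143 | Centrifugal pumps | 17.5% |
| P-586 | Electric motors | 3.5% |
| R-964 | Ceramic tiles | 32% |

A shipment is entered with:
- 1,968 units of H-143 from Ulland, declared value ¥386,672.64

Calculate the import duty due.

Line 1 (H-143, Ulland, 1,968 units, ¥386,672.64):
Base rate for H-143 is 17.5%.
Duty = ¥386,672.64 × 17.5% = ¥67,667.71.

¥67,667.71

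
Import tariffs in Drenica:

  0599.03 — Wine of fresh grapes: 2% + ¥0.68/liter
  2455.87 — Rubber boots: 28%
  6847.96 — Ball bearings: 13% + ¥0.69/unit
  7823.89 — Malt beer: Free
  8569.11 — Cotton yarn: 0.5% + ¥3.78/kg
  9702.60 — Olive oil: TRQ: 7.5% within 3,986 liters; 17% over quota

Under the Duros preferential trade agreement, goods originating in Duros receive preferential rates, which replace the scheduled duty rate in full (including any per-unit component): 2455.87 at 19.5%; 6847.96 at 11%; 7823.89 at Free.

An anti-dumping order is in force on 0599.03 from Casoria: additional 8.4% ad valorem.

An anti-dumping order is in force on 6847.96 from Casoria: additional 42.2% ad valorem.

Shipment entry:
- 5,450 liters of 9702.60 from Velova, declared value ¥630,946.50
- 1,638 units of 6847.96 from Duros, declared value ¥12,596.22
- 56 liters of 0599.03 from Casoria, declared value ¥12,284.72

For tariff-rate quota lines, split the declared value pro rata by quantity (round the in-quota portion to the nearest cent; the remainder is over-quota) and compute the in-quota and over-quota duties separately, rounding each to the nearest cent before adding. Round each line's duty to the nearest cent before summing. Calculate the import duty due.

¥66,123.55

Line 1 (9702.60, Velova, 5,450 liters, ¥630,946.50):
Code 9702.60 is under a tariff-rate quota (threshold 3,986 liters). In-quota: 3,986 liters at 7.5%; over-quota: 1,464 liters at 17%.
Pro-rata value split: in-quota = ¥630,946.50 × 3,986/5,450 = ¥461,459.22; over-quota = ¥630,946.50 − ¥461,459.22 = ¥169,487.28.
In-quota duty = ¥461,459.22 × 7.5% = ¥34,609.44. Over-quota duty = ¥169,487.28 × 17% = ¥28,812.84.
Line duty = ¥34,609.44 + ¥28,812.84 = ¥63,422.28.
Line 2 (6847.96, Duros, 1,638 units, ¥12,596.22):
Base rate for 6847.96 is 13% + ¥0.69/unit.
Origin Duros qualifies under the Drenica–Duros agreement and 6847.96 is covered: preferential rate 11% applies instead.
The additional-duty order on 6847.96 targets Casoria, not Duros; it does not apply.
Duty = ¥12,596.22 × 11% = ¥1,385.58.
Line 3 (0599.03, Casoria, 56 liters, ¥12,284.72):
Base rate for 0599.03 is 2% + ¥0.68/liter.
Additional duty on 0599.03 from Casoria: +8.4%. Applied ad valorem rate: 2% + 8.4% = 10.4%.
Duty = ¥12,284.72 × 10.4% + 56 × ¥0.68 = ¥1,315.69.
Total = ¥63,422.28 + ¥1,385.58 + ¥1,315.69 = ¥66,123.55.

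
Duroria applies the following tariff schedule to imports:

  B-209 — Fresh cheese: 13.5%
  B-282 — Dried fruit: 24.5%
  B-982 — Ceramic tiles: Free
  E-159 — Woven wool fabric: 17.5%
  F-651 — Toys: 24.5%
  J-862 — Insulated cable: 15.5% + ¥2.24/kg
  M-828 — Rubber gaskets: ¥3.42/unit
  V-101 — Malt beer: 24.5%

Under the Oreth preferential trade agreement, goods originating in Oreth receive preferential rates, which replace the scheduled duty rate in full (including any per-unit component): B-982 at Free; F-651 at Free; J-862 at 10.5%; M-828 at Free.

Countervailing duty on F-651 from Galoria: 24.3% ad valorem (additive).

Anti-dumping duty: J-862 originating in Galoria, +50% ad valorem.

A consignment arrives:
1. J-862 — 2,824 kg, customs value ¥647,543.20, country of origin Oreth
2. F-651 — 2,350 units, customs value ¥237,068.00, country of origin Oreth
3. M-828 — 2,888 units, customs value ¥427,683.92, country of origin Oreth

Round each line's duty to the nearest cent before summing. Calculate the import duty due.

¥67,992.04

Line 1 (J-862, Oreth, 2,824 kg, ¥647,543.20):
Base rate for J-862 is 15.5% + ¥2.24/kg.
Origin Oreth qualifies under the Duroria–Oreth agreement and J-862 is covered: preferential rate 10.5% applies instead.
The additional-duty order on J-862 targets Galoria, not Oreth; it does not apply.
Duty = ¥647,543.20 × 10.5% = ¥67,992.04.
Line 2 (F-651, Oreth, 2,350 units, ¥237,068.00):
Base rate for F-651 is 24.5%.
Origin Oreth qualifies under the Duroria–Oreth agreement and F-651 is covered: preferential rate Free applies instead.
The additional-duty order on F-651 targets Galoria, not Oreth; it does not apply.
Duty = ¥237,068.00 × 0% = ¥0.00.
Line 3 (M-828, Oreth, 2,888 units, ¥427,683.92):
Base rate for M-828 is ¥3.42/unit.
Origin Oreth qualifies under the Duroria–Oreth agreement and M-828 is covered: preferential rate Free applies instead.
Duty = ¥427,683.92 × 0% = ¥0.00.
Total = ¥67,992.04 + ¥0.00 + ¥0.00 = ¥67,992.04.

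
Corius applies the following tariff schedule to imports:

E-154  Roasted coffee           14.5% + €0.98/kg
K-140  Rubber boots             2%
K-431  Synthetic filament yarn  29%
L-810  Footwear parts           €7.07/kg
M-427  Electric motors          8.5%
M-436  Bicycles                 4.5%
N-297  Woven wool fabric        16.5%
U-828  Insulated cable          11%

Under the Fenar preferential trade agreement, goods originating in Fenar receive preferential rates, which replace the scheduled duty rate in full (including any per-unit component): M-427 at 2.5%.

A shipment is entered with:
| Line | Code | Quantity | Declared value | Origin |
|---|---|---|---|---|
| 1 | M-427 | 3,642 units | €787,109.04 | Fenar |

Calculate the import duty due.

€19,677.73

Line 1 (M-427, Fenar, 3,642 units, €787,109.04):
Base rate for M-427 is 8.5%.
Origin Fenar qualifies under the Corius–Fenar agreement and M-427 is covered: preferential rate 2.5% applies instead.
Duty = €787,109.04 × 2.5% = €19,677.73.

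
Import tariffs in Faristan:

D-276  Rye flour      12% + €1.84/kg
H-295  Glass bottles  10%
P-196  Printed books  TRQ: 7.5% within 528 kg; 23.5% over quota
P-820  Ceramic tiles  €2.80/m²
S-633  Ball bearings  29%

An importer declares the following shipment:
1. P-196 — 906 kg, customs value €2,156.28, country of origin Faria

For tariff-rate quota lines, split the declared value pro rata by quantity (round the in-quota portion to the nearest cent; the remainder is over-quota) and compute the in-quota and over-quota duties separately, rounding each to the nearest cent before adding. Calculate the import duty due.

Line 1 (P-196, Faria, 906 kg, €2,156.28):
Code P-196 is under a tariff-rate quota (threshold 528 kg). In-quota: 528 kg at 7.5%; over-quota: 378 kg at 23.5%.
Pro-rata value split: in-quota = €2,156.28 × 528/906 = €1,256.64; over-quota = €2,156.28 − €1,256.64 = €899.64.
In-quota duty = €1,256.64 × 7.5% = €94.25. Over-quota duty = €899.64 × 23.5% = €211.42.
Line duty = €94.25 + €211.42 = €305.67.

€305.67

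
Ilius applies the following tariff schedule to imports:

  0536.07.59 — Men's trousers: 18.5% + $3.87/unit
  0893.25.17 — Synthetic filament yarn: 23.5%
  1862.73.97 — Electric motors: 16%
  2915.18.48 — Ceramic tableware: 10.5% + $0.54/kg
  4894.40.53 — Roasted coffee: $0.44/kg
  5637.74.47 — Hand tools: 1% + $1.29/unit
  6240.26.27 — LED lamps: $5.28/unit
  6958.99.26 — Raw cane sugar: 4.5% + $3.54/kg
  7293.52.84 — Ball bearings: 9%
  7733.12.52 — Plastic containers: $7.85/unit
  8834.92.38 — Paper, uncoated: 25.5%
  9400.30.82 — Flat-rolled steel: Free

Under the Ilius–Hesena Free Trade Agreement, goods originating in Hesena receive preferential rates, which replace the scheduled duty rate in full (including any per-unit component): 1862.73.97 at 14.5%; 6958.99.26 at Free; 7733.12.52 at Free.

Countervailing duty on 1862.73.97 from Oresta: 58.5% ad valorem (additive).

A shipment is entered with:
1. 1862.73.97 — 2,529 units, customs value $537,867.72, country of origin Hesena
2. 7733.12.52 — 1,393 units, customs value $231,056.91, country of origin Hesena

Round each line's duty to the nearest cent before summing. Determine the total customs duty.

Line 1 (1862.73.97, Hesena, 2,529 units, $537,867.72):
Base rate for 1862.73.97 is 16%.
Origin Hesena qualifies under the Ilius–Hesena agreement and 1862.73.97 is covered: preferential rate 14.5% applies instead.
The additional-duty order on 1862.73.97 targets Oresta, not Hesena; it does not apply.
Duty = $537,867.72 × 14.5% = $77,990.82.
Line 2 (7733.12.52, Hesena, 1,393 units, $231,056.91):
Base rate for 7733.12.52 is $7.85/unit.
Origin Hesena qualifies under the Ilius–Hesena agreement and 7733.12.52 is covered: preferential rate Free applies instead.
Duty = $231,056.91 × 0% = $0.00.
Total = $77,990.82 + $0.00 = $77,990.82.

$77,990.82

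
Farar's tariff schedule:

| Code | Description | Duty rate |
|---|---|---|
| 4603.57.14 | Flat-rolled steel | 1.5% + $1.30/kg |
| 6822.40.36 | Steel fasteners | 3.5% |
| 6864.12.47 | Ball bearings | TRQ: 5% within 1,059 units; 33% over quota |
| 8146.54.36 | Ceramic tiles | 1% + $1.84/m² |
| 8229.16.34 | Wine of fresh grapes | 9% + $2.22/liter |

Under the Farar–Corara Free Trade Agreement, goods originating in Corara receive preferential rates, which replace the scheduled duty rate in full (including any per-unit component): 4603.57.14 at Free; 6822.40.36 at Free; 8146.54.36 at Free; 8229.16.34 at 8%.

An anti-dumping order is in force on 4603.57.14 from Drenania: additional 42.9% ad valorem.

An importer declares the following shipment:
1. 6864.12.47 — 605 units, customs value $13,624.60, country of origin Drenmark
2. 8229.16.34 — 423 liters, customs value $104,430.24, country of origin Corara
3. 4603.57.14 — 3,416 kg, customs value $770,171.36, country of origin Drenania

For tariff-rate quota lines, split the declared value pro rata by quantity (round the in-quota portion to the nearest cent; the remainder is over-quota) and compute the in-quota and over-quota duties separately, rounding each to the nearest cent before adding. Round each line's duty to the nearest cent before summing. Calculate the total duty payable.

Line 1 (6864.12.47, Drenmark, 605 units, $13,624.60):
Code 6864.12.47 is under a tariff-rate quota (threshold 1,059 units). Quantity 605 units is within the quota, so the in-quota rate 5% applies to the full value.
Duty = $13,624.60 × 5% = $681.23.
Line 2 (8229.16.34, Corara, 423 liters, $104,430.24):
Base rate for 8229.16.34 is 9% + $2.22/liter.
Origin Corara qualifies under the Farar–Corara agreement and 8229.16.34 is covered: preferential rate 8% applies instead.
Duty = $104,430.24 × 8% = $8,354.42.
Line 3 (4603.57.14, Drenania, 3,416 kg, $770,171.36):
Base rate for 4603.57.14 is 1.5% + $1.30/kg.
4603.57.14 has an FTA preferential rate, but origin Drenania is not Corara; base rate stands.
Additional duty on 4603.57.14 from Drenania: +42.9%. Applied ad valorem rate: 1.5% + 42.9% = 44.4%.
Duty = $770,171.36 × 44.4% + 3,416 × $1.30 = $346,396.88.
Total = $681.23 + $8,354.42 + $346,396.88 = $355,432.53.

$355,432.53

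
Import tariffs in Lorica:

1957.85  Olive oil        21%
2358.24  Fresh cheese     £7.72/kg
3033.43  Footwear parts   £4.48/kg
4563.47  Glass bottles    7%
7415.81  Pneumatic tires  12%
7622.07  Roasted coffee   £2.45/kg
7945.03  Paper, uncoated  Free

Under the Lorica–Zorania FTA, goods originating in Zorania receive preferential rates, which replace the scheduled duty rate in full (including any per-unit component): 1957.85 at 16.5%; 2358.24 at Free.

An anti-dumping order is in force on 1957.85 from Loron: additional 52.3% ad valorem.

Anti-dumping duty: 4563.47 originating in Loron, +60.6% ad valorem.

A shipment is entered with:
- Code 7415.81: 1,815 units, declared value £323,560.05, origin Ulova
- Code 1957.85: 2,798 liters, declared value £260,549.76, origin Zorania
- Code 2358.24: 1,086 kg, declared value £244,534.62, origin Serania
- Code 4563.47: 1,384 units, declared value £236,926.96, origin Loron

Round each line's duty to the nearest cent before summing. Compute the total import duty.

Line 1 (7415.81, Ulova, 1,815 units, £323,560.05):
Base rate for 7415.81 is 12%.
Duty = £323,560.05 × 12% = £38,827.21.
Line 2 (1957.85, Zorania, 2,798 liters, £260,549.76):
Base rate for 1957.85 is 21%.
Origin Zorania qualifies under the Lorica–Zorania agreement and 1957.85 is covered: preferential rate 16.5% applies instead.
The additional-duty order on 1957.85 targets Loron, not Zorania; it does not apply.
Duty = £260,549.76 × 16.5% = £42,990.71.
Line 3 (2358.24, Serania, 1,086 kg, £244,534.62):
Base rate for 2358.24 is £7.72/kg.
2358.24 has an FTA preferential rate, but origin Serania is not Zorania; base rate stands.
Duty = 1,086 × £7.72 = £8,383.92.
Line 4 (4563.47, Loron, 1,384 units, £236,926.96):
Base rate for 4563.47 is 7%.
Additional duty on 4563.47 from Loron: +60.6%. Applied ad valorem rate: 7% + 60.6% = 67.6%.
Duty = £236,926.96 × 67.6% = £160,162.62.
Total = £38,827.21 + £42,990.71 + £8,383.92 + £160,162.62 = £250,364.46.

£250,364.46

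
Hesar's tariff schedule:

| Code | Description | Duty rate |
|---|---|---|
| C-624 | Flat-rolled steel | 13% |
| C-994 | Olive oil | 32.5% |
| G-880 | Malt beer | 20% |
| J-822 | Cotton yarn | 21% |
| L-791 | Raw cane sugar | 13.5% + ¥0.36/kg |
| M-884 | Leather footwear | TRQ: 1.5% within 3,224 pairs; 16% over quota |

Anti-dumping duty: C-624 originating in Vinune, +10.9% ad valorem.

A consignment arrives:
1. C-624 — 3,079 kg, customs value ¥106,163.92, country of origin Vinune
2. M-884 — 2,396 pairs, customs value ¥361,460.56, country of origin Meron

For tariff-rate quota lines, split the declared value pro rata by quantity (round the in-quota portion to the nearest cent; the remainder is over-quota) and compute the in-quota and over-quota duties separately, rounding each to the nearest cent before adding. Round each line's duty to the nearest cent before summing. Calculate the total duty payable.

¥30,795.09

Line 1 (C-624, Vinune, 3,079 kg, ¥106,163.92):
Base rate for C-624 is 13%.
Additional duty on C-624 from Vinune: +10.9%. Applied ad valorem rate: 13% + 10.9% = 23.9%.
Duty = ¥106,163.92 × 23.9% = ¥25,373.18.
Line 2 (M-884, Meron, 2,396 pairs, ¥361,460.56):
Code M-884 is under a tariff-rate quota (threshold 3,224 pairs). Quantity 2,396 pairs is within the quota, so the in-quota rate 1.5% applies to the full value.
Duty = ¥361,460.56 × 1.5% = ¥5,421.91.
Total = ¥25,373.18 + ¥5,421.91 = ¥30,795.09.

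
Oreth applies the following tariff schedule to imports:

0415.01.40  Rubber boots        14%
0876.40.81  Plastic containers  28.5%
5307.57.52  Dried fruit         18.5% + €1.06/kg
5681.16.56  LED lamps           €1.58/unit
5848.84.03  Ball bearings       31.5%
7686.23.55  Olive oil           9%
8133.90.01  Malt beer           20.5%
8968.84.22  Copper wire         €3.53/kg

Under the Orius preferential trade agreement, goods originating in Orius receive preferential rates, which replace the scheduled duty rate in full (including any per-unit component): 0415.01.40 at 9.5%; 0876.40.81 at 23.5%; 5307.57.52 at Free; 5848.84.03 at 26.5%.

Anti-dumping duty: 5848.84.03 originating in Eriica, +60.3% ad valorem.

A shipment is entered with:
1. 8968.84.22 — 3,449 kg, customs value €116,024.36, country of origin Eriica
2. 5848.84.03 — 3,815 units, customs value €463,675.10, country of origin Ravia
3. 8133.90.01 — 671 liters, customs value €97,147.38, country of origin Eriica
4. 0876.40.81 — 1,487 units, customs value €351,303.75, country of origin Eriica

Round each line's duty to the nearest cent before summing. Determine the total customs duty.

Line 1 (8968.84.22, Eriica, 3,449 kg, €116,024.36):
Base rate for 8968.84.22 is €3.53/kg.
Duty = 3,449 × €3.53 = €12,174.97.
Line 2 (5848.84.03, Ravia, 3,815 units, €463,675.10):
Base rate for 5848.84.03 is 31.5%.
5848.84.03 has an FTA preferential rate, but origin Ravia is not Orius; base rate stands.
The additional-duty order on 5848.84.03 targets Eriica, not Ravia; it does not apply.
Duty = €463,675.10 × 31.5% = €146,057.66.
Line 3 (8133.90.01, Eriica, 671 liters, €97,147.38):
Base rate for 8133.90.01 is 20.5%.
Duty = €97,147.38 × 20.5% = €19,915.21.
Line 4 (0876.40.81, Eriica, 1,487 units, €351,303.75):
Base rate for 0876.40.81 is 28.5%.
0876.40.81 has an FTA preferential rate, but origin Eriica is not Orius; base rate stands.
Duty = €351,303.75 × 28.5% = €100,121.57.
Total = €12,174.97 + €146,057.66 + €19,915.21 + €100,121.57 = €278,269.41.

€278,269.41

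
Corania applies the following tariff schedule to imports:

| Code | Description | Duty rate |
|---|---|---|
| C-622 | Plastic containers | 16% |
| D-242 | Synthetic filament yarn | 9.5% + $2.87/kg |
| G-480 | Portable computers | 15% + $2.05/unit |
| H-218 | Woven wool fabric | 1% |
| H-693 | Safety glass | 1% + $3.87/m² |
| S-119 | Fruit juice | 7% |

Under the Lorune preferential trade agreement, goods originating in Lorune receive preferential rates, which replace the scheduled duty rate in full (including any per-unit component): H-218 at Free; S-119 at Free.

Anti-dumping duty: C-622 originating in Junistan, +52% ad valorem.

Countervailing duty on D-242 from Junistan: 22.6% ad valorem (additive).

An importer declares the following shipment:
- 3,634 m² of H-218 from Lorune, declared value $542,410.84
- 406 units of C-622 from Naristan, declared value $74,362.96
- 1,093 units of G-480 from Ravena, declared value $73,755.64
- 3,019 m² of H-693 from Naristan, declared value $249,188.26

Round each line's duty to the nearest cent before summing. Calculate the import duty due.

Line 1 (H-218, Lorune, 3,634 m², $542,410.84):
Base rate for H-218 is 1%.
Origin Lorune qualifies under the Corania–Lorune agreement and H-218 is covered: preferential rate Free applies instead.
Duty = $542,410.84 × 0% = $0.00.
Line 2 (C-622, Naristan, 406 units, $74,362.96):
Base rate for C-622 is 16%.
The additional-duty order on C-622 targets Junistan, not Naristan; it does not apply.
Duty = $74,362.96 × 16% = $11,898.07.
Line 3 (G-480, Ravena, 1,093 units, $73,755.64):
Base rate for G-480 is 15% + $2.05/unit.
Duty = $73,755.64 × 15% + 1,093 × $2.05 = $13,304.00.
Line 4 (H-693, Naristan, 3,019 m², $249,188.26):
Base rate for H-693 is 1% + $3.87/m².
Duty = $249,188.26 × 1% + 3,019 × $3.87 = $14,175.41.
Total = $0.00 + $11,898.07 + $13,304.00 + $14,175.41 = $39,377.48.

$39,377.48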